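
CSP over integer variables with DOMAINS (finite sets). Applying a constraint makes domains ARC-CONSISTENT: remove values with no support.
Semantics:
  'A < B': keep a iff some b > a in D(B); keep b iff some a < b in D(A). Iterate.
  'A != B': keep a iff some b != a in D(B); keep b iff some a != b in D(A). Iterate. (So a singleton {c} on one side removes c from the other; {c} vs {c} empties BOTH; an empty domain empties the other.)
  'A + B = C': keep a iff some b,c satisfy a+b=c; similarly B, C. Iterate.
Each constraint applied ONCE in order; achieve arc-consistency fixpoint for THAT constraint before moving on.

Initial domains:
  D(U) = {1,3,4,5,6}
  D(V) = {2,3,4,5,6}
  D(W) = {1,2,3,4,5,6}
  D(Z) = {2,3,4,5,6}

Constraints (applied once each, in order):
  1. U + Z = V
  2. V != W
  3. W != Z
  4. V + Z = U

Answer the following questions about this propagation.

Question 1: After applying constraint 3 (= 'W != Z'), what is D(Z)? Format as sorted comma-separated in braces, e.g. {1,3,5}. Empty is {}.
Constraint 1 (U + Z = V) on D(U)={1,3,4,5,6} D(Z)={2,3,4,5,6} D(V)={2,3,4,5,6}: U {1,3,4,5,6}->{1,3,4}; Z {2,3,4,5,6}->{2,3,4,5}; V {2,3,4,5,6}->{3,4,5,6}
Constraint 2 (V != W) on D(V)={3,4,5,6} D(W)={1,2,3,4,5,6}: no change
Constraint 3 (W != Z) on D(W)={1,2,3,4,5,6} D(Z)={2,3,4,5}: no change
So after constraint 3: D(Z) = {2,3,4,5}

Answer: {2,3,4,5}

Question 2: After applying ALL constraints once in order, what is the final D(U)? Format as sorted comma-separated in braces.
Constraint 1 (U + Z = V) on D(U)={1,3,4,5,6} D(Z)={2,3,4,5,6} D(V)={2,3,4,5,6}: U {1,3,4,5,6}->{1,3,4}; Z {2,3,4,5,6}->{2,3,4,5}; V {2,3,4,5,6}->{3,4,5,6}
Constraint 2 (V != W) on D(V)={3,4,5,6} D(W)={1,2,3,4,5,6}: no change
Constraint 3 (W != Z) on D(W)={1,2,3,4,5,6} D(Z)={2,3,4,5}: no change
Constraint 4 (V + Z = U) on D(V)={3,4,5,6} D(Z)={2,3,4,5} D(U)={1,3,4}: V {3,4,5,6}->{}; Z {2,3,4,5}->{}; U {1,3,4}->{}
So after all 4 constraints: D(U) = {}

Answer: {}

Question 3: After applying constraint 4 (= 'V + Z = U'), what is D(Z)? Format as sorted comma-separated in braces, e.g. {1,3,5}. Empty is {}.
Answer: {}

Derivation:
Constraint 1 (U + Z = V) on D(U)={1,3,4,5,6} D(Z)={2,3,4,5,6} D(V)={2,3,4,5,6}: U {1,3,4,5,6}->{1,3,4}; Z {2,3,4,5,6}->{2,3,4,5}; V {2,3,4,5,6}->{3,4,5,6}
Constraint 2 (V != W) on D(V)={3,4,5,6} D(W)={1,2,3,4,5,6}: no change
Constraint 3 (W != Z) on D(W)={1,2,3,4,5,6} D(Z)={2,3,4,5}: no change
Constraint 4 (V + Z = U) on D(V)={3,4,5,6} D(Z)={2,3,4,5} D(U)={1,3,4}: V {3,4,5,6}->{}; Z {2,3,4,5}->{}; U {1,3,4}->{}
So after constraint 4: D(Z) = {}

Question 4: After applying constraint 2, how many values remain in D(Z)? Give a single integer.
Answer: 4

Derivation:
Constraint 1 (U + Z = V) on D(U)={1,3,4,5,6} D(Z)={2,3,4,5,6} D(V)={2,3,4,5,6}: U {1,3,4,5,6}->{1,3,4}; Z {2,3,4,5,6}->{2,3,4,5}; V {2,3,4,5,6}->{3,4,5,6}
Constraint 2 (V != W) on D(V)={3,4,5,6} D(W)={1,2,3,4,5,6}: no change
So after constraint 2: D(Z)={2,3,4,5}, size = 4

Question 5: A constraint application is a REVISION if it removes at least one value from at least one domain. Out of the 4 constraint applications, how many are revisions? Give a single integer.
Answer: 2

Derivation:
Constraint 1 (U + Z = V) on D(U)={1,3,4,5,6} D(Z)={2,3,4,5,6} D(V)={2,3,4,5,6}: U {1,3,4,5,6}->{1,3,4}; Z {2,3,4,5,6}->{2,3,4,5}; V {2,3,4,5,6}->{3,4,5,6} => REVISION
Constraint 2 (V != W) on D(V)={3,4,5,6} D(W)={1,2,3,4,5,6}: no change => not a revision
Constraint 3 (W != Z) on D(W)={1,2,3,4,5,6} D(Z)={2,3,4,5}: no change => not a revision
Constraint 4 (V + Z = U) on D(V)={3,4,5,6} D(Z)={2,3,4,5} D(U)={1,3,4}: V {3,4,5,6}->{}; Z {2,3,4,5}->{}; U {1,3,4}->{} => REVISION
Total revisions = 2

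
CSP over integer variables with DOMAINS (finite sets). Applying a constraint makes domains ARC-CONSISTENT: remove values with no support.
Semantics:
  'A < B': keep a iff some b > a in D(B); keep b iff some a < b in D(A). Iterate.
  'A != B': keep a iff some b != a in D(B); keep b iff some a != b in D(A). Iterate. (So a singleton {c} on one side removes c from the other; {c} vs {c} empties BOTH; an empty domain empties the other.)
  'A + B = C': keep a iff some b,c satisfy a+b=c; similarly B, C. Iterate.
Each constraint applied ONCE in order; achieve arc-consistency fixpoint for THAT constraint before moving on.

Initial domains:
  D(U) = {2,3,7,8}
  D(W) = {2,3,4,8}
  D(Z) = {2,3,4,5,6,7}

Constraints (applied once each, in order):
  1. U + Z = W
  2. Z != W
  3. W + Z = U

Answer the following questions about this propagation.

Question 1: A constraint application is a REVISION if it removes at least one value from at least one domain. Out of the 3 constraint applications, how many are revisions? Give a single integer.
Answer: 2

Derivation:
Constraint 1 (U + Z = W) on D(U)={2,3,7,8} D(Z)={2,3,4,5,6,7} D(W)={2,3,4,8}: U {2,3,7,8}->{2,3}; Z {2,3,4,5,6,7}->{2,5,6}; W {2,3,4,8}->{4,8} => REVISION
Constraint 2 (Z != W) on D(Z)={2,5,6} D(W)={4,8}: no change => not a revision
Constraint 3 (W + Z = U) on D(W)={4,8} D(Z)={2,5,6} D(U)={2,3}: W {4,8}->{}; Z {2,5,6}->{}; U {2,3}->{} => REVISION
Total revisions = 2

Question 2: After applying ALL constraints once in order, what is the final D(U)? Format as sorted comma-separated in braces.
Answer: {}

Derivation:
Constraint 1 (U + Z = W) on D(U)={2,3,7,8} D(Z)={2,3,4,5,6,7} D(W)={2,3,4,8}: U {2,3,7,8}->{2,3}; Z {2,3,4,5,6,7}->{2,5,6}; W {2,3,4,8}->{4,8}
Constraint 2 (Z != W) on D(Z)={2,5,6} D(W)={4,8}: no change
Constraint 3 (W + Z = U) on D(W)={4,8} D(Z)={2,5,6} D(U)={2,3}: W {4,8}->{}; Z {2,5,6}->{}; U {2,3}->{}
So after all 3 constraints: D(U) = {}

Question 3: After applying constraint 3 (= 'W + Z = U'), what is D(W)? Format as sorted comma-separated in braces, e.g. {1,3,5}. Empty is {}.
Constraint 1 (U + Z = W) on D(U)={2,3,7,8} D(Z)={2,3,4,5,6,7} D(W)={2,3,4,8}: U {2,3,7,8}->{2,3}; Z {2,3,4,5,6,7}->{2,5,6}; W {2,3,4,8}->{4,8}
Constraint 2 (Z != W) on D(Z)={2,5,6} D(W)={4,8}: no change
Constraint 3 (W + Z = U) on D(W)={4,8} D(Z)={2,5,6} D(U)={2,3}: W {4,8}->{}; Z {2,5,6}->{}; U {2,3}->{}
So after constraint 3: D(W) = {}

Answer: {}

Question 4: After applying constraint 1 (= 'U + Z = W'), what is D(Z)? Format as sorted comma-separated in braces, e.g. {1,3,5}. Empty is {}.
Constraint 1 (U + Z = W) on D(U)={2,3,7,8} D(Z)={2,3,4,5,6,7} D(W)={2,3,4,8}: U {2,3,7,8}->{2,3}; Z {2,3,4,5,6,7}->{2,5,6}; W {2,3,4,8}->{4,8}
So after constraint 1: D(Z) = {2,5,6}

Answer: {2,5,6}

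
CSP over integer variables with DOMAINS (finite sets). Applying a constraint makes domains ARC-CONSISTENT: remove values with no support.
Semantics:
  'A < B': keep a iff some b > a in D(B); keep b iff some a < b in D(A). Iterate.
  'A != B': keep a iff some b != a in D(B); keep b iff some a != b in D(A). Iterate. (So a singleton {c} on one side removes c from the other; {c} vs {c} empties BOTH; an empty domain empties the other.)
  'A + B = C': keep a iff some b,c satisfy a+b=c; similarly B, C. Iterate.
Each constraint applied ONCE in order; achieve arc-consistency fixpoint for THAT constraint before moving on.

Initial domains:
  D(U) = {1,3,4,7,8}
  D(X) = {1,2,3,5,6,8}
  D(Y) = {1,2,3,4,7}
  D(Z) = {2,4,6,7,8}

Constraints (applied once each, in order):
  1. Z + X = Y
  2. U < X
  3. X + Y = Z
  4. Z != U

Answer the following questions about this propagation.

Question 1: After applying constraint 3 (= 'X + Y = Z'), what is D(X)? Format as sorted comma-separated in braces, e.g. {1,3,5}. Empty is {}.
Constraint 1 (Z + X = Y) on D(Z)={2,4,6,7,8} D(X)={1,2,3,5,6,8} D(Y)={1,2,3,4,7}: Z {2,4,6,7,8}->{2,4,6}; X {1,2,3,5,6,8}->{1,2,3,5}; Y {1,2,3,4,7}->{3,4,7}
Constraint 2 (U < X) on D(U)={1,3,4,7,8} D(X)={1,2,3,5}: U {1,3,4,7,8}->{1,3,4}; X {1,2,3,5}->{2,3,5}
Constraint 3 (X + Y = Z) on D(X)={2,3,5} D(Y)={3,4,7} D(Z)={2,4,6}: X {2,3,5}->{2,3}; Y {3,4,7}->{3,4}; Z {2,4,6}->{6}
So after constraint 3: D(X) = {2,3}

Answer: {2,3}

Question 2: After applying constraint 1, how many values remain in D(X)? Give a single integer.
Answer: 4

Derivation:
Constraint 1 (Z + X = Y) on D(Z)={2,4,6,7,8} D(X)={1,2,3,5,6,8} D(Y)={1,2,3,4,7}: Z {2,4,6,7,8}->{2,4,6}; X {1,2,3,5,6,8}->{1,2,3,5}; Y {1,2,3,4,7}->{3,4,7}
So after constraint 1: D(X)={1,2,3,5}, size = 4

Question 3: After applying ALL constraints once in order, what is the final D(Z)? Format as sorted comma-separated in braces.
Answer: {6}

Derivation:
Constraint 1 (Z + X = Y) on D(Z)={2,4,6,7,8} D(X)={1,2,3,5,6,8} D(Y)={1,2,3,4,7}: Z {2,4,6,7,8}->{2,4,6}; X {1,2,3,5,6,8}->{1,2,3,5}; Y {1,2,3,4,7}->{3,4,7}
Constraint 2 (U < X) on D(U)={1,3,4,7,8} D(X)={1,2,3,5}: U {1,3,4,7,8}->{1,3,4}; X {1,2,3,5}->{2,3,5}
Constraint 3 (X + Y = Z) on D(X)={2,3,5} D(Y)={3,4,7} D(Z)={2,4,6}: X {2,3,5}->{2,3}; Y {3,4,7}->{3,4}; Z {2,4,6}->{6}
Constraint 4 (Z != U) on D(Z)={6} D(U)={1,3,4}: no change
So after all 4 constraints: D(Z) = {6}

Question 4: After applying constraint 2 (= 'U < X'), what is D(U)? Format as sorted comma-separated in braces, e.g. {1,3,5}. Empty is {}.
Constraint 1 (Z + X = Y) on D(Z)={2,4,6,7,8} D(X)={1,2,3,5,6,8} D(Y)={1,2,3,4,7}: Z {2,4,6,7,8}->{2,4,6}; X {1,2,3,5,6,8}->{1,2,3,5}; Y {1,2,3,4,7}->{3,4,7}
Constraint 2 (U < X) on D(U)={1,3,4,7,8} D(X)={1,2,3,5}: U {1,3,4,7,8}->{1,3,4}; X {1,2,3,5}->{2,3,5}
So after constraint 2: D(U) = {1,3,4}

Answer: {1,3,4}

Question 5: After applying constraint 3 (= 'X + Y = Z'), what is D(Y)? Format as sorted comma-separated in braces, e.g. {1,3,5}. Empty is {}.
Answer: {3,4}

Derivation:
Constraint 1 (Z + X = Y) on D(Z)={2,4,6,7,8} D(X)={1,2,3,5,6,8} D(Y)={1,2,3,4,7}: Z {2,4,6,7,8}->{2,4,6}; X {1,2,3,5,6,8}->{1,2,3,5}; Y {1,2,3,4,7}->{3,4,7}
Constraint 2 (U < X) on D(U)={1,3,4,7,8} D(X)={1,2,3,5}: U {1,3,4,7,8}->{1,3,4}; X {1,2,3,5}->{2,3,5}
Constraint 3 (X + Y = Z) on D(X)={2,3,5} D(Y)={3,4,7} D(Z)={2,4,6}: X {2,3,5}->{2,3}; Y {3,4,7}->{3,4}; Z {2,4,6}->{6}
So after constraint 3: D(Y) = {3,4}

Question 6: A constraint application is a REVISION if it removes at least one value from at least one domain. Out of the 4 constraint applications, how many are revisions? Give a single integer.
Constraint 1 (Z + X = Y) on D(Z)={2,4,6,7,8} D(X)={1,2,3,5,6,8} D(Y)={1,2,3,4,7}: Z {2,4,6,7,8}->{2,4,6}; X {1,2,3,5,6,8}->{1,2,3,5}; Y {1,2,3,4,7}->{3,4,7} => REVISION
Constraint 2 (U < X) on D(U)={1,3,4,7,8} D(X)={1,2,3,5}: U {1,3,4,7,8}->{1,3,4}; X {1,2,3,5}->{2,3,5} => REVISION
Constraint 3 (X + Y = Z) on D(X)={2,3,5} D(Y)={3,4,7} D(Z)={2,4,6}: X {2,3,5}->{2,3}; Y {3,4,7}->{3,4}; Z {2,4,6}->{6} => REVISION
Constraint 4 (Z != U) on D(Z)={6} D(U)={1,3,4}: no change => not a revision
Total revisions = 3

Answer: 3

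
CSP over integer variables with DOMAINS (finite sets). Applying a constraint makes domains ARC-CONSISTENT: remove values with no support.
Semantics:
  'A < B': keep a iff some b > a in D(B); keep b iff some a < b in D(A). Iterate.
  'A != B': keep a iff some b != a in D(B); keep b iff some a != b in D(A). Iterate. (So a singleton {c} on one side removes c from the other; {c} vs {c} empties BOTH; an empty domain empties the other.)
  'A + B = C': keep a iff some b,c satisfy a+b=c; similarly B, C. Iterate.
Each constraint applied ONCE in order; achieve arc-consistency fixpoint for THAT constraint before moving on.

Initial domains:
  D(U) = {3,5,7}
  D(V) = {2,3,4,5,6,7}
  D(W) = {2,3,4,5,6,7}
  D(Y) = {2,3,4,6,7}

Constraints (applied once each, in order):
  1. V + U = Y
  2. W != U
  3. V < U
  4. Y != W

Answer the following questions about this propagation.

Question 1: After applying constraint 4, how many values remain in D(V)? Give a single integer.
Answer: 3

Derivation:
Constraint 1 (V + U = Y) on D(V)={2,3,4,5,6,7} D(U)={3,5,7} D(Y)={2,3,4,6,7}: V {2,3,4,5,6,7}->{2,3,4}; U {3,5,7}->{3,5}; Y {2,3,4,6,7}->{6,7}
Constraint 2 (W != U) on D(W)={2,3,4,5,6,7} D(U)={3,5}: no change
Constraint 3 (V < U) on D(V)={2,3,4} D(U)={3,5}: no change
Constraint 4 (Y != W) on D(Y)={6,7} D(W)={2,3,4,5,6,7}: no change
So after constraint 4: D(V)={2,3,4}, size = 3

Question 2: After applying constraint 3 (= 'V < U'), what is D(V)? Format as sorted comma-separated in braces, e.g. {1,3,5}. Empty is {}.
Answer: {2,3,4}

Derivation:
Constraint 1 (V + U = Y) on D(V)={2,3,4,5,6,7} D(U)={3,5,7} D(Y)={2,3,4,6,7}: V {2,3,4,5,6,7}->{2,3,4}; U {3,5,7}->{3,5}; Y {2,3,4,6,7}->{6,7}
Constraint 2 (W != U) on D(W)={2,3,4,5,6,7} D(U)={3,5}: no change
Constraint 3 (V < U) on D(V)={2,3,4} D(U)={3,5}: no change
So after constraint 3: D(V) = {2,3,4}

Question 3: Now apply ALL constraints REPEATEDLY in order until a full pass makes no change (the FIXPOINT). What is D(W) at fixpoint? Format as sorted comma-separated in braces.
pass 0 (initial): D(W)={2,3,4,5,6,7}
pass 1: U {3,5,7}->{3,5}; V {2,3,4,5,6,7}->{2,3,4}; Y {2,3,4,6,7}->{6,7}
pass 2: no change
Fixpoint after 2 passes: D(W) = {2,3,4,5,6,7}

Answer: {2,3,4,5,6,7}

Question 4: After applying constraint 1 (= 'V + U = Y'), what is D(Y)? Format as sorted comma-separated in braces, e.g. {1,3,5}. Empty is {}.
Answer: {6,7}

Derivation:
Constraint 1 (V + U = Y) on D(V)={2,3,4,5,6,7} D(U)={3,5,7} D(Y)={2,3,4,6,7}: V {2,3,4,5,6,7}->{2,3,4}; U {3,5,7}->{3,5}; Y {2,3,4,6,7}->{6,7}
So after constraint 1: D(Y) = {6,7}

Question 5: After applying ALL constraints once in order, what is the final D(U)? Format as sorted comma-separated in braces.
Answer: {3,5}

Derivation:
Constraint 1 (V + U = Y) on D(V)={2,3,4,5,6,7} D(U)={3,5,7} D(Y)={2,3,4,6,7}: V {2,3,4,5,6,7}->{2,3,4}; U {3,5,7}->{3,5}; Y {2,3,4,6,7}->{6,7}
Constraint 2 (W != U) on D(W)={2,3,4,5,6,7} D(U)={3,5}: no change
Constraint 3 (V < U) on D(V)={2,3,4} D(U)={3,5}: no change
Constraint 4 (Y != W) on D(Y)={6,7} D(W)={2,3,4,5,6,7}: no change
So after all 4 constraints: D(U) = {3,5}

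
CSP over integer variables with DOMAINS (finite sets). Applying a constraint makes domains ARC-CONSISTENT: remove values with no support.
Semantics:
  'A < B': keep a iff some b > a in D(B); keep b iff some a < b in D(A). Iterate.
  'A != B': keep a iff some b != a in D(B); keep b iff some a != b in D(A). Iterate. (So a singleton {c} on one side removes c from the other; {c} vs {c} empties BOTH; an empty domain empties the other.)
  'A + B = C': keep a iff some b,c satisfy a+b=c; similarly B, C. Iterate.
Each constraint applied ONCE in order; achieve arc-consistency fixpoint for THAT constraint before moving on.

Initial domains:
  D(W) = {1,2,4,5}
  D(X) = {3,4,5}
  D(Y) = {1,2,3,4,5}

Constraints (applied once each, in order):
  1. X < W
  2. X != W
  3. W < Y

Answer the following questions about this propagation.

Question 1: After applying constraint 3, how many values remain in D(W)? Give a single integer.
Constraint 1 (X < W) on D(X)={3,4,5} D(W)={1,2,4,5}: X {3,4,5}->{3,4}; W {1,2,4,5}->{4,5}
Constraint 2 (X != W) on D(X)={3,4} D(W)={4,5}: no change
Constraint 3 (W < Y) on D(W)={4,5} D(Y)={1,2,3,4,5}: W {4,5}->{4}; Y {1,2,3,4,5}->{5}
So after constraint 3: D(W)={4}, size = 1

Answer: 1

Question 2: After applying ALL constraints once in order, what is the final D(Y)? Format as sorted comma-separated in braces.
Answer: {5}

Derivation:
Constraint 1 (X < W) on D(X)={3,4,5} D(W)={1,2,4,5}: X {3,4,5}->{3,4}; W {1,2,4,5}->{4,5}
Constraint 2 (X != W) on D(X)={3,4} D(W)={4,5}: no change
Constraint 3 (W < Y) on D(W)={4,5} D(Y)={1,2,3,4,5}: W {4,5}->{4}; Y {1,2,3,4,5}->{5}
So after all 3 constraints: D(Y) = {5}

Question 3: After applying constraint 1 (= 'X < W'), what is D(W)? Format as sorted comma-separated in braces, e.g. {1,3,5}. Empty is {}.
Answer: {4,5}

Derivation:
Constraint 1 (X < W) on D(X)={3,4,5} D(W)={1,2,4,5}: X {3,4,5}->{3,4}; W {1,2,4,5}->{4,5}
So after constraint 1: D(W) = {4,5}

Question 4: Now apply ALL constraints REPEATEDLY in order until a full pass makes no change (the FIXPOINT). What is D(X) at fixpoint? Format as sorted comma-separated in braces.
pass 0 (initial): D(X)={3,4,5}
pass 1: W {1,2,4,5}->{4}; X {3,4,5}->{3,4}; Y {1,2,3,4,5}->{5}
pass 2: X {3,4}->{3}
pass 3: no change
Fixpoint after 3 passes: D(X) = {3}

Answer: {3}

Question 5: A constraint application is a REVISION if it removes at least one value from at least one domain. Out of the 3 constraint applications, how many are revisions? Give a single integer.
Answer: 2

Derivation:
Constraint 1 (X < W) on D(X)={3,4,5} D(W)={1,2,4,5}: X {3,4,5}->{3,4}; W {1,2,4,5}->{4,5} => REVISION
Constraint 2 (X != W) on D(X)={3,4} D(W)={4,5}: no change => not a revision
Constraint 3 (W < Y) on D(W)={4,5} D(Y)={1,2,3,4,5}: W {4,5}->{4}; Y {1,2,3,4,5}->{5} => REVISION
Total revisions = 2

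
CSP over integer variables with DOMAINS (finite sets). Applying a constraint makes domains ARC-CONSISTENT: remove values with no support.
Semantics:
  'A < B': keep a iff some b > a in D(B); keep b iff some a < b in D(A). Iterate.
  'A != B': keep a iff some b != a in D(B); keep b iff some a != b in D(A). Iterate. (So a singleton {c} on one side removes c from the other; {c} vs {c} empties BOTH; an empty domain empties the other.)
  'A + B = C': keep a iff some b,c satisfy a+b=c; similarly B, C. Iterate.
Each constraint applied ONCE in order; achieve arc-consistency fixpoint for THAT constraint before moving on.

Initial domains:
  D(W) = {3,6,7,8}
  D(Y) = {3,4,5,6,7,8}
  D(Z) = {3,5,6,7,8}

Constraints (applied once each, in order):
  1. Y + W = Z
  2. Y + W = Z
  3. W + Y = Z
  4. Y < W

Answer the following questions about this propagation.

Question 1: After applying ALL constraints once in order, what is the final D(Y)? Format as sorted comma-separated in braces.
Constraint 1 (Y + W = Z) on D(Y)={3,4,5,6,7,8} D(W)={3,6,7,8} D(Z)={3,5,6,7,8}: Y {3,4,5,6,7,8}->{3,4,5}; W {3,6,7,8}->{3}; Z {3,5,6,7,8}->{6,7,8}
Constraint 2 (Y + W = Z) on D(Y)={3,4,5} D(W)={3} D(Z)={6,7,8}: no change
Constraint 3 (W + Y = Z) on D(W)={3} D(Y)={3,4,5} D(Z)={6,7,8}: no change
Constraint 4 (Y < W) on D(Y)={3,4,5} D(W)={3}: Y {3,4,5}->{}; W {3}->{}
So after all 4 constraints: D(Y) = {}

Answer: {}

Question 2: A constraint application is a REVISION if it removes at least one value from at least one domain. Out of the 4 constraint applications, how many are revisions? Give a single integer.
Answer: 2

Derivation:
Constraint 1 (Y + W = Z) on D(Y)={3,4,5,6,7,8} D(W)={3,6,7,8} D(Z)={3,5,6,7,8}: Y {3,4,5,6,7,8}->{3,4,5}; W {3,6,7,8}->{3}; Z {3,5,6,7,8}->{6,7,8} => REVISION
Constraint 2 (Y + W = Z) on D(Y)={3,4,5} D(W)={3} D(Z)={6,7,8}: no change => not a revision
Constraint 3 (W + Y = Z) on D(W)={3} D(Y)={3,4,5} D(Z)={6,7,8}: no change => not a revision
Constraint 4 (Y < W) on D(Y)={3,4,5} D(W)={3}: Y {3,4,5}->{}; W {3}->{} => REVISION
Total revisions = 2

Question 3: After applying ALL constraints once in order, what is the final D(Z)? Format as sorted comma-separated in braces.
Answer: {6,7,8}

Derivation:
Constraint 1 (Y + W = Z) on D(Y)={3,4,5,6,7,8} D(W)={3,6,7,8} D(Z)={3,5,6,7,8}: Y {3,4,5,6,7,8}->{3,4,5}; W {3,6,7,8}->{3}; Z {3,5,6,7,8}->{6,7,8}
Constraint 2 (Y + W = Z) on D(Y)={3,4,5} D(W)={3} D(Z)={6,7,8}: no change
Constraint 3 (W + Y = Z) on D(W)={3} D(Y)={3,4,5} D(Z)={6,7,8}: no change
Constraint 4 (Y < W) on D(Y)={3,4,5} D(W)={3}: Y {3,4,5}->{}; W {3}->{}
So after all 4 constraints: D(Z) = {6,7,8}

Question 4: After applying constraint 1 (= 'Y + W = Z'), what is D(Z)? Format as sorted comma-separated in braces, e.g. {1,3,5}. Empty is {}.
Constraint 1 (Y + W = Z) on D(Y)={3,4,5,6,7,8} D(W)={3,6,7,8} D(Z)={3,5,6,7,8}: Y {3,4,5,6,7,8}->{3,4,5}; W {3,6,7,8}->{3}; Z {3,5,6,7,8}->{6,7,8}
So after constraint 1: D(Z) = {6,7,8}

Answer: {6,7,8}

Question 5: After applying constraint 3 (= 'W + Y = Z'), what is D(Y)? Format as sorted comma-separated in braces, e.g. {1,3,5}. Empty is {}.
Constraint 1 (Y + W = Z) on D(Y)={3,4,5,6,7,8} D(W)={3,6,7,8} D(Z)={3,5,6,7,8}: Y {3,4,5,6,7,8}->{3,4,5}; W {3,6,7,8}->{3}; Z {3,5,6,7,8}->{6,7,8}
Constraint 2 (Y + W = Z) on D(Y)={3,4,5} D(W)={3} D(Z)={6,7,8}: no change
Constraint 3 (W + Y = Z) on D(W)={3} D(Y)={3,4,5} D(Z)={6,7,8}: no change
So after constraint 3: D(Y) = {3,4,5}

Answer: {3,4,5}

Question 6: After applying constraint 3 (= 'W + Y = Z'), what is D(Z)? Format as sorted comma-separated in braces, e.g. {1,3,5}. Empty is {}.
Constraint 1 (Y + W = Z) on D(Y)={3,4,5,6,7,8} D(W)={3,6,7,8} D(Z)={3,5,6,7,8}: Y {3,4,5,6,7,8}->{3,4,5}; W {3,6,7,8}->{3}; Z {3,5,6,7,8}->{6,7,8}
Constraint 2 (Y + W = Z) on D(Y)={3,4,5} D(W)={3} D(Z)={6,7,8}: no change
Constraint 3 (W + Y = Z) on D(W)={3} D(Y)={3,4,5} D(Z)={6,7,8}: no change
So after constraint 3: D(Z) = {6,7,8}

Answer: {6,7,8}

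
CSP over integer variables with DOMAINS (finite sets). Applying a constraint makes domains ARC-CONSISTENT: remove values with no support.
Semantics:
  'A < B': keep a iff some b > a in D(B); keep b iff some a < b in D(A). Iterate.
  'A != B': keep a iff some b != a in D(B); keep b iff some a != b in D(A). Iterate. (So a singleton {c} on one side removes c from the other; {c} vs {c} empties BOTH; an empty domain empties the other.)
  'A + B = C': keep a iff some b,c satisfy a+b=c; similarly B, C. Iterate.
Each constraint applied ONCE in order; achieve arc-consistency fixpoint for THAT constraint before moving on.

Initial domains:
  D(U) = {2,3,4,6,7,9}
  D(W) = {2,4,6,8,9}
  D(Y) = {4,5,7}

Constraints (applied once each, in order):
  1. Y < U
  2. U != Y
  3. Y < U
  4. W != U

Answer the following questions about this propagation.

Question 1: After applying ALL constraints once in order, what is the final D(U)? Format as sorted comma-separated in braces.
Answer: {6,7,9}

Derivation:
Constraint 1 (Y < U) on D(Y)={4,5,7} D(U)={2,3,4,6,7,9}: U {2,3,4,6,7,9}->{6,7,9}
Constraint 2 (U != Y) on D(U)={6,7,9} D(Y)={4,5,7}: no change
Constraint 3 (Y < U) on D(Y)={4,5,7} D(U)={6,7,9}: no change
Constraint 4 (W != U) on D(W)={2,4,6,8,9} D(U)={6,7,9}: no change
So after all 4 constraints: D(U) = {6,7,9}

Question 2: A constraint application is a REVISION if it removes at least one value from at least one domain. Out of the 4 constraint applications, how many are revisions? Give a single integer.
Answer: 1

Derivation:
Constraint 1 (Y < U) on D(Y)={4,5,7} D(U)={2,3,4,6,7,9}: U {2,3,4,6,7,9}->{6,7,9} => REVISION
Constraint 2 (U != Y) on D(U)={6,7,9} D(Y)={4,5,7}: no change => not a revision
Constraint 3 (Y < U) on D(Y)={4,5,7} D(U)={6,7,9}: no change => not a revision
Constraint 4 (W != U) on D(W)={2,4,6,8,9} D(U)={6,7,9}: no change => not a revision
Total revisions = 1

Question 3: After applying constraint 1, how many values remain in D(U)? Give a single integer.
Constraint 1 (Y < U) on D(Y)={4,5,7} D(U)={2,3,4,6,7,9}: U {2,3,4,6,7,9}->{6,7,9}
So after constraint 1: D(U)={6,7,9}, size = 3

Answer: 3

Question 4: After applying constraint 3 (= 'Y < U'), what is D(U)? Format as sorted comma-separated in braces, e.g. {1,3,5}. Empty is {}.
Answer: {6,7,9}

Derivation:
Constraint 1 (Y < U) on D(Y)={4,5,7} D(U)={2,3,4,6,7,9}: U {2,3,4,6,7,9}->{6,7,9}
Constraint 2 (U != Y) on D(U)={6,7,9} D(Y)={4,5,7}: no change
Constraint 3 (Y < U) on D(Y)={4,5,7} D(U)={6,7,9}: no change
So after constraint 3: D(U) = {6,7,9}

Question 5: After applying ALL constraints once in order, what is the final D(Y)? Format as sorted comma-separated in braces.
Answer: {4,5,7}

Derivation:
Constraint 1 (Y < U) on D(Y)={4,5,7} D(U)={2,3,4,6,7,9}: U {2,3,4,6,7,9}->{6,7,9}
Constraint 2 (U != Y) on D(U)={6,7,9} D(Y)={4,5,7}: no change
Constraint 3 (Y < U) on D(Y)={4,5,7} D(U)={6,7,9}: no change
Constraint 4 (W != U) on D(W)={2,4,6,8,9} D(U)={6,7,9}: no change
So after all 4 constraints: D(Y) = {4,5,7}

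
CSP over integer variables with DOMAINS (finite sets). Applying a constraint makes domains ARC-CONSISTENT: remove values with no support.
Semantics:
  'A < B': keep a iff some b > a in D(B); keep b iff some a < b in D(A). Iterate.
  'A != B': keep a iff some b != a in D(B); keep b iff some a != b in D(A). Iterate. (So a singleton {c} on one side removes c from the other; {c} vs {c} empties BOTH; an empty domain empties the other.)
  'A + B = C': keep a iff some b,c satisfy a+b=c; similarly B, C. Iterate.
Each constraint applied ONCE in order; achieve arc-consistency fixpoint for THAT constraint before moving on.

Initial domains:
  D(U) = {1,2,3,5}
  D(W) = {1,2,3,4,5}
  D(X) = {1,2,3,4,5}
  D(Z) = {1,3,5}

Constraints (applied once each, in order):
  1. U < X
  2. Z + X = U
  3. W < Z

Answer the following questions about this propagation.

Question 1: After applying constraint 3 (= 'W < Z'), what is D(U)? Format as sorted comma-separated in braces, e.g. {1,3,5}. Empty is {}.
Answer: {3}

Derivation:
Constraint 1 (U < X) on D(U)={1,2,3,5} D(X)={1,2,3,4,5}: U {1,2,3,5}->{1,2,3}; X {1,2,3,4,5}->{2,3,4,5}
Constraint 2 (Z + X = U) on D(Z)={1,3,5} D(X)={2,3,4,5} D(U)={1,2,3}: Z {1,3,5}->{1}; X {2,3,4,5}->{2}; U {1,2,3}->{3}
Constraint 3 (W < Z) on D(W)={1,2,3,4,5} D(Z)={1}: W {1,2,3,4,5}->{}; Z {1}->{}
So after constraint 3: D(U) = {3}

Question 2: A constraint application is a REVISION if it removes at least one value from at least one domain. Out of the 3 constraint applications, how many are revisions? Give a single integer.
Constraint 1 (U < X) on D(U)={1,2,3,5} D(X)={1,2,3,4,5}: U {1,2,3,5}->{1,2,3}; X {1,2,3,4,5}->{2,3,4,5} => REVISION
Constraint 2 (Z + X = U) on D(Z)={1,3,5} D(X)={2,3,4,5} D(U)={1,2,3}: Z {1,3,5}->{1}; X {2,3,4,5}->{2}; U {1,2,3}->{3} => REVISION
Constraint 3 (W < Z) on D(W)={1,2,3,4,5} D(Z)={1}: W {1,2,3,4,5}->{}; Z {1}->{} => REVISION
Total revisions = 3

Answer: 3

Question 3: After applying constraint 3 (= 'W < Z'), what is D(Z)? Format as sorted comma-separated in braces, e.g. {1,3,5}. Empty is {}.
Constraint 1 (U < X) on D(U)={1,2,3,5} D(X)={1,2,3,4,5}: U {1,2,3,5}->{1,2,3}; X {1,2,3,4,5}->{2,3,4,5}
Constraint 2 (Z + X = U) on D(Z)={1,3,5} D(X)={2,3,4,5} D(U)={1,2,3}: Z {1,3,5}->{1}; X {2,3,4,5}->{2}; U {1,2,3}->{3}
Constraint 3 (W < Z) on D(W)={1,2,3,4,5} D(Z)={1}: W {1,2,3,4,5}->{}; Z {1}->{}
So after constraint 3: D(Z) = {}

Answer: {}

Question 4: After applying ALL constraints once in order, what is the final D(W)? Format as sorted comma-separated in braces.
Constraint 1 (U < X) on D(U)={1,2,3,5} D(X)={1,2,3,4,5}: U {1,2,3,5}->{1,2,3}; X {1,2,3,4,5}->{2,3,4,5}
Constraint 2 (Z + X = U) on D(Z)={1,3,5} D(X)={2,3,4,5} D(U)={1,2,3}: Z {1,3,5}->{1}; X {2,3,4,5}->{2}; U {1,2,3}->{3}
Constraint 3 (W < Z) on D(W)={1,2,3,4,5} D(Z)={1}: W {1,2,3,4,5}->{}; Z {1}->{}
So after all 3 constraints: D(W) = {}

Answer: {}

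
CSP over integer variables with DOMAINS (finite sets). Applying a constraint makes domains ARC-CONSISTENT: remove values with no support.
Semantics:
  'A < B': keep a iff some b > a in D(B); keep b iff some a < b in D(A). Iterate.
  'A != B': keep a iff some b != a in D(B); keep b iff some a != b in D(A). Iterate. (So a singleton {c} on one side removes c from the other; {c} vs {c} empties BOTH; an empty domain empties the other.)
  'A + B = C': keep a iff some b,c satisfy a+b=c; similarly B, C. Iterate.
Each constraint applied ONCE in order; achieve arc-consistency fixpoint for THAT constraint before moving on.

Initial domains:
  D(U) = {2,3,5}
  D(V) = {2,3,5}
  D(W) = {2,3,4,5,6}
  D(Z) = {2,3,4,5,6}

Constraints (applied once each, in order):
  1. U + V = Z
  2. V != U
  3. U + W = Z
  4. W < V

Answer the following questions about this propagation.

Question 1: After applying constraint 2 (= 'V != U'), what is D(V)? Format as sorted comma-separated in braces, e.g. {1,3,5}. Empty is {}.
Answer: {2,3}

Derivation:
Constraint 1 (U + V = Z) on D(U)={2,3,5} D(V)={2,3,5} D(Z)={2,3,4,5,6}: U {2,3,5}->{2,3}; V {2,3,5}->{2,3}; Z {2,3,4,5,6}->{4,5,6}
Constraint 2 (V != U) on D(V)={2,3} D(U)={2,3}: no change
So after constraint 2: D(V) = {2,3}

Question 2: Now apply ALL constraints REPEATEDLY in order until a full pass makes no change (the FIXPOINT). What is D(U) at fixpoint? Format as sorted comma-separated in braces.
pass 0 (initial): D(U)={2,3,5}
pass 1: U {2,3,5}->{2,3}; V {2,3,5}->{3}; W {2,3,4,5,6}->{2}; Z {2,3,4,5,6}->{4,5,6}
pass 2: U {2,3}->{}; V {3}->{}; W {2}->{}; Z {4,5,6}->{}
pass 3: no change
Fixpoint after 3 passes: D(U) = {}

Answer: {}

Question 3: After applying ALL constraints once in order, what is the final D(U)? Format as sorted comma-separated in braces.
Answer: {2,3}

Derivation:
Constraint 1 (U + V = Z) on D(U)={2,3,5} D(V)={2,3,5} D(Z)={2,3,4,5,6}: U {2,3,5}->{2,3}; V {2,3,5}->{2,3}; Z {2,3,4,5,6}->{4,5,6}
Constraint 2 (V != U) on D(V)={2,3} D(U)={2,3}: no change
Constraint 3 (U + W = Z) on D(U)={2,3} D(W)={2,3,4,5,6} D(Z)={4,5,6}: W {2,3,4,5,6}->{2,3,4}
Constraint 4 (W < V) on D(W)={2,3,4} D(V)={2,3}: W {2,3,4}->{2}; V {2,3}->{3}
So after all 4 constraints: D(U) = {2,3}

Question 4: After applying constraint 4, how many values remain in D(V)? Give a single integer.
Answer: 1

Derivation:
Constraint 1 (U + V = Z) on D(U)={2,3,5} D(V)={2,3,5} D(Z)={2,3,4,5,6}: U {2,3,5}->{2,3}; V {2,3,5}->{2,3}; Z {2,3,4,5,6}->{4,5,6}
Constraint 2 (V != U) on D(V)={2,3} D(U)={2,3}: no change
Constraint 3 (U + W = Z) on D(U)={2,3} D(W)={2,3,4,5,6} D(Z)={4,5,6}: W {2,3,4,5,6}->{2,3,4}
Constraint 4 (W < V) on D(W)={2,3,4} D(V)={2,3}: W {2,3,4}->{2}; V {2,3}->{3}
So after constraint 4: D(V)={3}, size = 1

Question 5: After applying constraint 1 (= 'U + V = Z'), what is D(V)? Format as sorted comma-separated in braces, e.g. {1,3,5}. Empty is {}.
Answer: {2,3}

Derivation:
Constraint 1 (U + V = Z) on D(U)={2,3,5} D(V)={2,3,5} D(Z)={2,3,4,5,6}: U {2,3,5}->{2,3}; V {2,3,5}->{2,3}; Z {2,3,4,5,6}->{4,5,6}
So after constraint 1: D(V) = {2,3}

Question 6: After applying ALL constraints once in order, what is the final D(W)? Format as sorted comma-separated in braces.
Answer: {2}

Derivation:
Constraint 1 (U + V = Z) on D(U)={2,3,5} D(V)={2,3,5} D(Z)={2,3,4,5,6}: U {2,3,5}->{2,3}; V {2,3,5}->{2,3}; Z {2,3,4,5,6}->{4,5,6}
Constraint 2 (V != U) on D(V)={2,3} D(U)={2,3}: no change
Constraint 3 (U + W = Z) on D(U)={2,3} D(W)={2,3,4,5,6} D(Z)={4,5,6}: W {2,3,4,5,6}->{2,3,4}
Constraint 4 (W < V) on D(W)={2,3,4} D(V)={2,3}: W {2,3,4}->{2}; V {2,3}->{3}
So after all 4 constraints: D(W) = {2}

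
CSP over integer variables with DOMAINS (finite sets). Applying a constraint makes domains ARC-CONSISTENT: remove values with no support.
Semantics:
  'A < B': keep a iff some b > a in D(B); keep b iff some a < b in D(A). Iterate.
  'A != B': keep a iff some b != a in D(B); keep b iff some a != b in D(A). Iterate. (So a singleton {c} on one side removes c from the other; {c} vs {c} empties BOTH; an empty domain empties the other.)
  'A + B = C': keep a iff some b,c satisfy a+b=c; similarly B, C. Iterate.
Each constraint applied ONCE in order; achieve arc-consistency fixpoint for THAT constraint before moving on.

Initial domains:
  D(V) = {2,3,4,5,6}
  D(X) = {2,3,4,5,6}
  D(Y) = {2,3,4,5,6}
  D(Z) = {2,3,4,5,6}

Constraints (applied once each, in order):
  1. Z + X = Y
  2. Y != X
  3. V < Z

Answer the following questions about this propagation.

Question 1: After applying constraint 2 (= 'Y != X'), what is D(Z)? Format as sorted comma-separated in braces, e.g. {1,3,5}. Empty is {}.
Constraint 1 (Z + X = Y) on D(Z)={2,3,4,5,6} D(X)={2,3,4,5,6} D(Y)={2,3,4,5,6}: Z {2,3,4,5,6}->{2,3,4}; X {2,3,4,5,6}->{2,3,4}; Y {2,3,4,5,6}->{4,5,6}
Constraint 2 (Y != X) on D(Y)={4,5,6} D(X)={2,3,4}: no change
So after constraint 2: D(Z) = {2,3,4}

Answer: {2,3,4}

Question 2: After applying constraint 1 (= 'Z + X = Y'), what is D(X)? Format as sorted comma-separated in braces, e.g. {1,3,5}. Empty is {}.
Answer: {2,3,4}

Derivation:
Constraint 1 (Z + X = Y) on D(Z)={2,3,4,5,6} D(X)={2,3,4,5,6} D(Y)={2,3,4,5,6}: Z {2,3,4,5,6}->{2,3,4}; X {2,3,4,5,6}->{2,3,4}; Y {2,3,4,5,6}->{4,5,6}
So after constraint 1: D(X) = {2,3,4}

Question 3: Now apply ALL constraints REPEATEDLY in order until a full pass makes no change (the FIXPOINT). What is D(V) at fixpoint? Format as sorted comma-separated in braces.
Answer: {2,3}

Derivation:
pass 0 (initial): D(V)={2,3,4,5,6}
pass 1: V {2,3,4,5,6}->{2,3}; X {2,3,4,5,6}->{2,3,4}; Y {2,3,4,5,6}->{4,5,6}; Z {2,3,4,5,6}->{3,4}
pass 2: X {2,3,4}->{2,3}; Y {4,5,6}->{5,6}
pass 3: no change
Fixpoint after 3 passes: D(V) = {2,3}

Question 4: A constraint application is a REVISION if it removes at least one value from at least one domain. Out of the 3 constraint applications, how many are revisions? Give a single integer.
Answer: 2

Derivation:
Constraint 1 (Z + X = Y) on D(Z)={2,3,4,5,6} D(X)={2,3,4,5,6} D(Y)={2,3,4,5,6}: Z {2,3,4,5,6}->{2,3,4}; X {2,3,4,5,6}->{2,3,4}; Y {2,3,4,5,6}->{4,5,6} => REVISION
Constraint 2 (Y != X) on D(Y)={4,5,6} D(X)={2,3,4}: no change => not a revision
Constraint 3 (V < Z) on D(V)={2,3,4,5,6} D(Z)={2,3,4}: V {2,3,4,5,6}->{2,3}; Z {2,3,4}->{3,4} => REVISION
Total revisions = 2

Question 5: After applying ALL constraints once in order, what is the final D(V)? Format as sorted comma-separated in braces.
Answer: {2,3}

Derivation:
Constraint 1 (Z + X = Y) on D(Z)={2,3,4,5,6} D(X)={2,3,4,5,6} D(Y)={2,3,4,5,6}: Z {2,3,4,5,6}->{2,3,4}; X {2,3,4,5,6}->{2,3,4}; Y {2,3,4,5,6}->{4,5,6}
Constraint 2 (Y != X) on D(Y)={4,5,6} D(X)={2,3,4}: no change
Constraint 3 (V < Z) on D(V)={2,3,4,5,6} D(Z)={2,3,4}: V {2,3,4,5,6}->{2,3}; Z {2,3,4}->{3,4}
So after all 3 constraints: D(V) = {2,3}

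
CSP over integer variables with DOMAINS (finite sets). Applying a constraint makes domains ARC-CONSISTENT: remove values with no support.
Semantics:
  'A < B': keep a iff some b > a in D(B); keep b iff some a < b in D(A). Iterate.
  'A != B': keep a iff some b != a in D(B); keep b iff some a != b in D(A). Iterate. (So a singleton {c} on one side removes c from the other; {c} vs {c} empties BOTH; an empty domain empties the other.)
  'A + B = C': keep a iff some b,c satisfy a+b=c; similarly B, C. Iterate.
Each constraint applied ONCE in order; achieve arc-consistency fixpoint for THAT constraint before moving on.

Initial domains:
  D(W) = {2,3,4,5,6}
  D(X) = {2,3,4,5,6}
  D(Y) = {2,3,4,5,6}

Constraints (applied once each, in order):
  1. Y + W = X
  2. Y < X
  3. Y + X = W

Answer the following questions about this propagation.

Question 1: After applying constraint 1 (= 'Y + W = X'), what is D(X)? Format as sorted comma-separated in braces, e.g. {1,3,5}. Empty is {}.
Constraint 1 (Y + W = X) on D(Y)={2,3,4,5,6} D(W)={2,3,4,5,6} D(X)={2,3,4,5,6}: Y {2,3,4,5,6}->{2,3,4}; W {2,3,4,5,6}->{2,3,4}; X {2,3,4,5,6}->{4,5,6}
So after constraint 1: D(X) = {4,5,6}

Answer: {4,5,6}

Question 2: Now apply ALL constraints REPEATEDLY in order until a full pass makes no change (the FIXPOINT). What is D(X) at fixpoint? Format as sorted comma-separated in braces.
pass 0 (initial): D(X)={2,3,4,5,6}
pass 1: W {2,3,4,5,6}->{}; X {2,3,4,5,6}->{}; Y {2,3,4,5,6}->{}
pass 2: no change
Fixpoint after 2 passes: D(X) = {}

Answer: {}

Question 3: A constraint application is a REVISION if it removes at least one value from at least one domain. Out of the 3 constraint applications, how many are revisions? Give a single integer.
Constraint 1 (Y + W = X) on D(Y)={2,3,4,5,6} D(W)={2,3,4,5,6} D(X)={2,3,4,5,6}: Y {2,3,4,5,6}->{2,3,4}; W {2,3,4,5,6}->{2,3,4}; X {2,3,4,5,6}->{4,5,6} => REVISION
Constraint 2 (Y < X) on D(Y)={2,3,4} D(X)={4,5,6}: no change => not a revision
Constraint 3 (Y + X = W) on D(Y)={2,3,4} D(X)={4,5,6} D(W)={2,3,4}: Y {2,3,4}->{}; X {4,5,6}->{}; W {2,3,4}->{} => REVISION
Total revisions = 2

Answer: 2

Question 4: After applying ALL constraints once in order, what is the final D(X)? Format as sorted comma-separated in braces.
Constraint 1 (Y + W = X) on D(Y)={2,3,4,5,6} D(W)={2,3,4,5,6} D(X)={2,3,4,5,6}: Y {2,3,4,5,6}->{2,3,4}; W {2,3,4,5,6}->{2,3,4}; X {2,3,4,5,6}->{4,5,6}
Constraint 2 (Y < X) on D(Y)={2,3,4} D(X)={4,5,6}: no change
Constraint 3 (Y + X = W) on D(Y)={2,3,4} D(X)={4,5,6} D(W)={2,3,4}: Y {2,3,4}->{}; X {4,5,6}->{}; W {2,3,4}->{}
So after all 3 constraints: D(X) = {}

Answer: {}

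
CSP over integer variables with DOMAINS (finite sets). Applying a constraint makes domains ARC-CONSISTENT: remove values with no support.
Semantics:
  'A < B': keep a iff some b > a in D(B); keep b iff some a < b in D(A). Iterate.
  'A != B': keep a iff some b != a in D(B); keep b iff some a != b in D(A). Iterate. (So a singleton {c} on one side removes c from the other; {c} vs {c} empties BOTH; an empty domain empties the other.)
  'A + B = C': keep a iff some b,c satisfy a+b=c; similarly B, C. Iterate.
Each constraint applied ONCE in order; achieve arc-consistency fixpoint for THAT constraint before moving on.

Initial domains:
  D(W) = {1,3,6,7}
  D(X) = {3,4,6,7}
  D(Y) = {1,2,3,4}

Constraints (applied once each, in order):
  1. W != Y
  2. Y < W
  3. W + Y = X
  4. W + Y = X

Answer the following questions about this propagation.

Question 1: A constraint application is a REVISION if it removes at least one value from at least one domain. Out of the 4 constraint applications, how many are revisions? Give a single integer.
Constraint 1 (W != Y) on D(W)={1,3,6,7} D(Y)={1,2,3,4}: no change => not a revision
Constraint 2 (Y < W) on D(Y)={1,2,3,4} D(W)={1,3,6,7}: W {1,3,6,7}->{3,6,7} => REVISION
Constraint 3 (W + Y = X) on D(W)={3,6,7} D(Y)={1,2,3,4} D(X)={3,4,6,7}: W {3,6,7}->{3,6}; Y {1,2,3,4}->{1,3,4}; X {3,4,6,7}->{4,6,7} => REVISION
Constraint 4 (W + Y = X) on D(W)={3,6} D(Y)={1,3,4} D(X)={4,6,7}: no change => not a revision
Total revisions = 2

Answer: 2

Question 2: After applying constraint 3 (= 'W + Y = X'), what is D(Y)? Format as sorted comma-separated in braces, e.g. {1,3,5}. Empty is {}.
Constraint 1 (W != Y) on D(W)={1,3,6,7} D(Y)={1,2,3,4}: no change
Constraint 2 (Y < W) on D(Y)={1,2,3,4} D(W)={1,3,6,7}: W {1,3,6,7}->{3,6,7}
Constraint 3 (W + Y = X) on D(W)={3,6,7} D(Y)={1,2,3,4} D(X)={3,4,6,7}: W {3,6,7}->{3,6}; Y {1,2,3,4}->{1,3,4}; X {3,4,6,7}->{4,6,7}
So after constraint 3: D(Y) = {1,3,4}

Answer: {1,3,4}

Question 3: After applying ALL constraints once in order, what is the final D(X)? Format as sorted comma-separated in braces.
Constraint 1 (W != Y) on D(W)={1,3,6,7} D(Y)={1,2,3,4}: no change
Constraint 2 (Y < W) on D(Y)={1,2,3,4} D(W)={1,3,6,7}: W {1,3,6,7}->{3,6,7}
Constraint 3 (W + Y = X) on D(W)={3,6,7} D(Y)={1,2,3,4} D(X)={3,4,6,7}: W {3,6,7}->{3,6}; Y {1,2,3,4}->{1,3,4}; X {3,4,6,7}->{4,6,7}
Constraint 4 (W + Y = X) on D(W)={3,6} D(Y)={1,3,4} D(X)={4,6,7}: no change
So after all 4 constraints: D(X) = {4,6,7}

Answer: {4,6,7}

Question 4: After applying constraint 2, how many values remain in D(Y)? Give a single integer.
Answer: 4

Derivation:
Constraint 1 (W != Y) on D(W)={1,3,6,7} D(Y)={1,2,3,4}: no change
Constraint 2 (Y < W) on D(Y)={1,2,3,4} D(W)={1,3,6,7}: W {1,3,6,7}->{3,6,7}
So after constraint 2: D(Y)={1,2,3,4}, size = 4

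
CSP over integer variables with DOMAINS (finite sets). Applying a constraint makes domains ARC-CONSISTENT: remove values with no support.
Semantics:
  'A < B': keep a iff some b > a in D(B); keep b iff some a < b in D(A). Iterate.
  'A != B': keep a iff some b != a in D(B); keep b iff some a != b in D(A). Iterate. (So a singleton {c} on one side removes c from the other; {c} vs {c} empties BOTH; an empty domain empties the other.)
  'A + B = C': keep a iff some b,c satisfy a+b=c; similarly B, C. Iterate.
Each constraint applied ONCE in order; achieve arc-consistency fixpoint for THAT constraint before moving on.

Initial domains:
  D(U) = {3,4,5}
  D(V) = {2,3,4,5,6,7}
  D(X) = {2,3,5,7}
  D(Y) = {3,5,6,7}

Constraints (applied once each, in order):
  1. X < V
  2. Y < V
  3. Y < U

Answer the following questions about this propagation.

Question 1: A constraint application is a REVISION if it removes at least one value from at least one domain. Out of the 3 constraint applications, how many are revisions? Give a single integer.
Answer: 3

Derivation:
Constraint 1 (X < V) on D(X)={2,3,5,7} D(V)={2,3,4,5,6,7}: X {2,3,5,7}->{2,3,5}; V {2,3,4,5,6,7}->{3,4,5,6,7} => REVISION
Constraint 2 (Y < V) on D(Y)={3,5,6,7} D(V)={3,4,5,6,7}: Y {3,5,6,7}->{3,5,6}; V {3,4,5,6,7}->{4,5,6,7} => REVISION
Constraint 3 (Y < U) on D(Y)={3,5,6} D(U)={3,4,5}: Y {3,5,6}->{3}; U {3,4,5}->{4,5} => REVISION
Total revisions = 3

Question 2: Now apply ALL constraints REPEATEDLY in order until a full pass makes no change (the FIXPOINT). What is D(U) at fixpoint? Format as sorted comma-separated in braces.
pass 0 (initial): D(U)={3,4,5}
pass 1: U {3,4,5}->{4,5}; V {2,3,4,5,6,7}->{4,5,6,7}; X {2,3,5,7}->{2,3,5}; Y {3,5,6,7}->{3}
pass 2: no change
Fixpoint after 2 passes: D(U) = {4,5}

Answer: {4,5}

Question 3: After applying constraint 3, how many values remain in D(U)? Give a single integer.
Answer: 2

Derivation:
Constraint 1 (X < V) on D(X)={2,3,5,7} D(V)={2,3,4,5,6,7}: X {2,3,5,7}->{2,3,5}; V {2,3,4,5,6,7}->{3,4,5,6,7}
Constraint 2 (Y < V) on D(Y)={3,5,6,7} D(V)={3,4,5,6,7}: Y {3,5,6,7}->{3,5,6}; V {3,4,5,6,7}->{4,5,6,7}
Constraint 3 (Y < U) on D(Y)={3,5,6} D(U)={3,4,5}: Y {3,5,6}->{3}; U {3,4,5}->{4,5}
So after constraint 3: D(U)={4,5}, size = 2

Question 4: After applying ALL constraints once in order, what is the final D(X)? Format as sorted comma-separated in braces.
Answer: {2,3,5}

Derivation:
Constraint 1 (X < V) on D(X)={2,3,5,7} D(V)={2,3,4,5,6,7}: X {2,3,5,7}->{2,3,5}; V {2,3,4,5,6,7}->{3,4,5,6,7}
Constraint 2 (Y < V) on D(Y)={3,5,6,7} D(V)={3,4,5,6,7}: Y {3,5,6,7}->{3,5,6}; V {3,4,5,6,7}->{4,5,6,7}
Constraint 3 (Y < U) on D(Y)={3,5,6} D(U)={3,4,5}: Y {3,5,6}->{3}; U {3,4,5}->{4,5}
So after all 3 constraints: D(X) = {2,3,5}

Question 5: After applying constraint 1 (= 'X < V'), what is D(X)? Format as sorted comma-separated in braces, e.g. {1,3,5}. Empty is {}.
Answer: {2,3,5}

Derivation:
Constraint 1 (X < V) on D(X)={2,3,5,7} D(V)={2,3,4,5,6,7}: X {2,3,5,7}->{2,3,5}; V {2,3,4,5,6,7}->{3,4,5,6,7}
So after constraint 1: D(X) = {2,3,5}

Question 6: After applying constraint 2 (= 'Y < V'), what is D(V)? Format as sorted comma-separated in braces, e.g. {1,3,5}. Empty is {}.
Answer: {4,5,6,7}

Derivation:
Constraint 1 (X < V) on D(X)={2,3,5,7} D(V)={2,3,4,5,6,7}: X {2,3,5,7}->{2,3,5}; V {2,3,4,5,6,7}->{3,4,5,6,7}
Constraint 2 (Y < V) on D(Y)={3,5,6,7} D(V)={3,4,5,6,7}: Y {3,5,6,7}->{3,5,6}; V {3,4,5,6,7}->{4,5,6,7}
So after constraint 2: D(V) = {4,5,6,7}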